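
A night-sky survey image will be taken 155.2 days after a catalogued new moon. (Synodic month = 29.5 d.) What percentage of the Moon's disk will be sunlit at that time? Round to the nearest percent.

155.2/29.5 = 5.261 lunations, so 5 complete cycles and 7.70 d into the next.
The Moon has covered 7.70/29.5 of its cycle, so θ ≈ 360° × 7.70/29.5 = 94.0°.
Illuminated fraction = (1 − cos 94.0°)/2 = (1 − (-0.069))/2 ≈ 0.535, so 53%.

53%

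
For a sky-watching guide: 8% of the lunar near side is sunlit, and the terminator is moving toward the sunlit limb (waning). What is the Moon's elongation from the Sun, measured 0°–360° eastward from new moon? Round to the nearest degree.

Invert f = (1 − cos θ)/2 to get cos θ = 1 − 2(0.08) = 0.840, hence θ₀ = arccos 0.840 = 32.9°.
A waning Moon lies in 180°–360°, so θ = 360° − 32.9° = 327.1°.

327°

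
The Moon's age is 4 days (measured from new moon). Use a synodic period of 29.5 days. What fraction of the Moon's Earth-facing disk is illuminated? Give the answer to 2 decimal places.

The Moon has covered 4/29.5 of its cycle, so θ ≈ 360° × 4/29.5 = 48.8°.
With cos θ = 0.659, the lit fraction is (1 − 0.659)/2 ≈ 0.171.

0.17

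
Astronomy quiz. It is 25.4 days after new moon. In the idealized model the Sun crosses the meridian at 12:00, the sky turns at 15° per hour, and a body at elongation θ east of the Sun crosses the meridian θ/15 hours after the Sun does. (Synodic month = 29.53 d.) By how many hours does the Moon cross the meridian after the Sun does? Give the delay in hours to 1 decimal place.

20.6 h

Elongation θ = 360° × 25.4/29.53 ≈ 309.7°.
The Moon trails the Sun by θ/15 = 309.7/15 ≈ 20.64 hours.
So the Moon crosses the meridian 20.64 h after the Sun.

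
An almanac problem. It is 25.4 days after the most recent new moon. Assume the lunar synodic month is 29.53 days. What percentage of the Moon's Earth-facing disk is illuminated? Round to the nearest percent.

The Moon has covered 25.4/29.53 of its cycle, so θ ≈ 360° × 25.4/29.53 = 309.7°.
Illuminated fraction = (1 − cos 309.7°)/2 = (1 − 0.638)/2 ≈ 0.181, so 18%.

18%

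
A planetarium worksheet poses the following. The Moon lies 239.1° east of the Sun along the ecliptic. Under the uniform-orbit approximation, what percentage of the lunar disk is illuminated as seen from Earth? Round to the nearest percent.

f = (1 − cos 239.1°)/2 = (1 − (-0.514))/2 ≈ 0.757, i.e. 76%.

76%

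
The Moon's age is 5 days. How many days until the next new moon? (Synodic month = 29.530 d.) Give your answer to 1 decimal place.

24.5 days

The next new moon completes the synodic month: 29.530 − 5 = 24.530 days.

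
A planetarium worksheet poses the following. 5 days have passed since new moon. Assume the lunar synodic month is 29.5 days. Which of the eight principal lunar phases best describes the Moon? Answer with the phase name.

waxing crescent

θ ≈ 360° × 5/29.5 = 61°, which falls in the waxing crescent sector.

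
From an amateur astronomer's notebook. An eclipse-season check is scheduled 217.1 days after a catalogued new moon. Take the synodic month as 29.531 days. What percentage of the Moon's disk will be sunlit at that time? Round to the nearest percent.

80%

217.1 d spans 7 complete synodic months (7 × 29.531 = 206.72 d) plus 10.38 d.
The Moon has covered 10.38/29.531 of its cycle, so θ ≈ 360° × 10.38/29.531 = 126.6°.
cos 126.6° = (-0.596), so f = (1 − (-0.596))/2 = 0.798, so 80%.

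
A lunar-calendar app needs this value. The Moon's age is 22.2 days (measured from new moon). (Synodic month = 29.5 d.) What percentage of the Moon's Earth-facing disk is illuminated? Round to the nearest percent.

49%

The Moon has covered 22.2/29.5 of its cycle, so θ ≈ 360° × 22.2/29.5 = 270.9°.
cos 270.9° = 0.016, so f = (1 − 0.016)/2 = 0.492, so 49%.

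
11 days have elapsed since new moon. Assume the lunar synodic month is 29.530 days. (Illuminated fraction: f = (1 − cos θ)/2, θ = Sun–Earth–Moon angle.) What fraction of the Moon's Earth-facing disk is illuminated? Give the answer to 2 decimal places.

0.85

Elongation θ = 360° × 11/29.530 ≈ 134.1°.
cos 134.1° = (-0.696), so f = (1 − (-0.696))/2 = 0.848.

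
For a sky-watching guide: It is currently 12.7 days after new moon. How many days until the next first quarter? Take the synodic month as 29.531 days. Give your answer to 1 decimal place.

First quarter occurs at elongation 90°, i.e. at age 29.531 × 90/360 = 7.383 d.
This lunation's first quarter (7.383 d) has passed, so add one period: 36.914 − 12.7 = 24.214 days.

24.2 days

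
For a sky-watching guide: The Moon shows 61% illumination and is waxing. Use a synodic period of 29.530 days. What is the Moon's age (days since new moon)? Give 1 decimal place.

From f = (1 − cos θ)/2: cos θ = 1 − 2×0.61 = -0.220; arccos → 102.7°.
Before full moon the principal value applies: θ = 102.7°.
That fraction of the synodic month is 102.7/360 × 29.530 d ≈ 8.42 d.

8.4 days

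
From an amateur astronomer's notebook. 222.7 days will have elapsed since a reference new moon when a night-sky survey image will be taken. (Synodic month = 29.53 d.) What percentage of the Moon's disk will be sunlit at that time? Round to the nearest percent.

222.7 d spans 7 complete synodic months (7 × 29.53 = 206.71 d) plus 15.99 d.
Elongation θ = 360° × 15.99/29.53 ≈ 194.9°.
cos 194.9° = (-0.966), so f = (1 − (-0.966))/2 = 0.983, so 98%.

98%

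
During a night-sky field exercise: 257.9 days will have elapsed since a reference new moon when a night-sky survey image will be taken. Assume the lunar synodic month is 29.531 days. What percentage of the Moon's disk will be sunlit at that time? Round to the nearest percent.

257.9 d spans 8 complete synodic months (8 × 29.531 = 236.25 d) plus 21.65 d.
Phase angle: θ = 360°·(21.65 d)/(29.531 d) = 264.0°.
With cos θ = (-0.105), the lit fraction is (1 − (-0.105))/2 ≈ 0.553, so 55%.

55%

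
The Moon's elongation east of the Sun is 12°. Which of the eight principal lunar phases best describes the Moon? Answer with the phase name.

The new moon sector spans roughly -22°–22°; 12° falls inside it.

new moon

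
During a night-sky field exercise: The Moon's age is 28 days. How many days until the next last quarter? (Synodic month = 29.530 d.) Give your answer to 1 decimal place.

23.7 days

Last quarter occurs at elongation 270°, i.e. at age 29.530 × 270/360 = 22.148 d.
Already past this cycle's last quarter; the next is at 22.148 + 29.530 = 51.678 d, so 51.678 − 28 = 23.678 days.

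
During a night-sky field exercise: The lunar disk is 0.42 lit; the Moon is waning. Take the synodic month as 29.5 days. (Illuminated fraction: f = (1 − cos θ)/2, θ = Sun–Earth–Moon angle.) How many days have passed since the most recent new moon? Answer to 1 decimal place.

From f = (1 − cos θ)/2: cos θ = 1 − 2×0.42 = 0.160; arccos → 80.8°.
A waning Moon lies in 180°–360°, so θ = 360° − 80.8° = 279.2°.
Age = 29.5 × 279.2°/360° ≈ 22.88 days.

22.9 days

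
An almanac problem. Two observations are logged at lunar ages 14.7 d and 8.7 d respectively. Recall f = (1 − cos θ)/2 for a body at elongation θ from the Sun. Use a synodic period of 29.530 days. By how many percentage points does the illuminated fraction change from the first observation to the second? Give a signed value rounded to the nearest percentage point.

-36 percentage points

First observation: θ = 360°·14.7/29.530 = 179.2°, so f = 1.000.
Second observation: θ = 106.1°, f = 0.638.
Δf = 0.638 − 1.000 = -0.362, i.e. -36 pp.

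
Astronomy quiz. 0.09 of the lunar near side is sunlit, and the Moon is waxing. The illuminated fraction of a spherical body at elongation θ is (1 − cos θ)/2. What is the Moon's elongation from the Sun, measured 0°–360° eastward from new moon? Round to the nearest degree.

From f = (1 − cos θ)/2: cos θ = 1 − 2×0.09 = 0.820; arccos → 34.9°.
Before full moon the principal value applies: θ = 34.9°.

35°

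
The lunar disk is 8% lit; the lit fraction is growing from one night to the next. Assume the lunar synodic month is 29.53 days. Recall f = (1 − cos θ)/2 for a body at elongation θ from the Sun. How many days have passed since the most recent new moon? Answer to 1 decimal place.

cos θ = 1 − 2f = 0.840, giving a principal value of 32.9°.
Before full moon the principal value applies: θ = 32.9°.
Age = 29.53 × 32.9°/360° ≈ 2.70 days.

2.7 days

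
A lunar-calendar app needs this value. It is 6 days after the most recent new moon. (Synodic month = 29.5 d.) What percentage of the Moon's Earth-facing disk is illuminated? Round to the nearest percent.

Phase angle: θ = 360°·(6 d)/(29.5 d) = 73.2°.
Illuminated fraction = (1 − cos 73.2°)/2 = (1 − 0.289)/2 ≈ 0.356, so 36%.

36%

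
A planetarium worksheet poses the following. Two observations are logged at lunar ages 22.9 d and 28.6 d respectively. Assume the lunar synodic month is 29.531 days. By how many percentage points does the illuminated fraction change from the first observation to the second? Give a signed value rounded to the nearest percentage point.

-41 percentage points

θ₁ = 360° × 22.9/29.531 = 279.2°, f₁ = (1 − cos θ₁)/2 = 0.420.
θ₂ = 360° × 28.6/29.531 = 348.7°, f₂ = (1 − cos θ₂)/2 = 0.010.
Change = f₂ − f₁ = -0.411 → -41 percentage points.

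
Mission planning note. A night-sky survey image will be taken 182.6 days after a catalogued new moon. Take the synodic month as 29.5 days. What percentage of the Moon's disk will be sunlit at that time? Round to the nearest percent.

32%

Reduce mod P: 182.6 − 6×29.5 = 5.60 d into the current lunation.
Phase angle: θ = 360°·(5.60 d)/(29.5 d) = 68.3°.
With cos θ = 0.369, the lit fraction is (1 − 0.369)/2 ≈ 0.315, so 32%.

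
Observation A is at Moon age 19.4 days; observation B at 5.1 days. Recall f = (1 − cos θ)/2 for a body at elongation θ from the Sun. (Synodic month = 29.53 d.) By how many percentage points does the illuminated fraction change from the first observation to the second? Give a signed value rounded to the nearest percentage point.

First observation: θ = 360°·19.4/29.53 = 236.5°, so f = 0.776.
Second observation: θ = 62.2°, f = 0.267.
Δf = 0.267 − 0.776 = -0.509, i.e. -51 pp.

-51 percentage points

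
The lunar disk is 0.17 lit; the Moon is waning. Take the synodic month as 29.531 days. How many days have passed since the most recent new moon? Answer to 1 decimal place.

25.5 days

cos θ = 1 − 2f = 0.660, giving a principal value of 48.7°.
Since the Moon is past full (waning), take the reflex angle: θ = 360° − 48.7° = 311.3°.
At 360°/29.531 d per day, 311.3° corresponds to 25.54 days.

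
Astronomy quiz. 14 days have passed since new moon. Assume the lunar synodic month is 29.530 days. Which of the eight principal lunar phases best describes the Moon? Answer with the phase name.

θ ≈ 360° × 14/29.530 = 171°, which falls in the full moon sector.

full moon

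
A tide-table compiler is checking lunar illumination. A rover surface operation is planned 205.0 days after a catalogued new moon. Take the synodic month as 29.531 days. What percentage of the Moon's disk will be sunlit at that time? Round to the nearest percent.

3%

Reduce mod P: 205.0 − 6×29.531 = 27.81 d into the current lunation.
The Moon has covered 27.81/29.531 of its cycle, so θ ≈ 360° × 27.81/29.531 = 339.1°.
cos 339.1° = 0.934, so f = (1 − 0.934)/2 = 0.033, so 3%.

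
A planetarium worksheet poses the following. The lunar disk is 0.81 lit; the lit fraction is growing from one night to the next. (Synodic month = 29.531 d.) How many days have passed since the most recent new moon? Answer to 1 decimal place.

From f = (1 − cos θ)/2: cos θ = 1 − 2×0.81 = -0.620; arccos → 128.3°.
The Moon is waxing (0°–180°), so θ = 128.3° directly.
That fraction of the synodic month is 128.3/360 × 29.531 d ≈ 10.53 d.

10.5 days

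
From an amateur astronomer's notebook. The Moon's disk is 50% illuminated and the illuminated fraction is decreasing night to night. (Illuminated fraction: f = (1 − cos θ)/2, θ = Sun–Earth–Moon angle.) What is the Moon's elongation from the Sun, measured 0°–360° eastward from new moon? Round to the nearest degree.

270°

From f = (1 − cos θ)/2: cos θ = 1 − 2×0.50 = 0.000; arccos → 90.0°.
A waning Moon lies in 180°–360°, so θ = 360° − 90.0° = 270.0°.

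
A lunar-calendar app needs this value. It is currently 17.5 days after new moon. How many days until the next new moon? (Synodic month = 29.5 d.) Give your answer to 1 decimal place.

The next new moon completes the synodic month: 29.5 − 17.5 = 12.000 days.

12.0 days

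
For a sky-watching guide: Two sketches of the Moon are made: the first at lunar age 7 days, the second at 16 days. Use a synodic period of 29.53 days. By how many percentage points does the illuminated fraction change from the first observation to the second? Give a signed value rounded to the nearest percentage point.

θ₁ = 360° × 7/29.53 = 85.3°, f₁ = (1 − cos θ₁)/2 = 0.459.
θ₂ = 360° × 16/29.53 = 195.1°, f₂ = (1 − cos θ₂)/2 = 0.983.
Change = f₂ − f₁ = +0.523 → +52 percentage points.

+52 percentage points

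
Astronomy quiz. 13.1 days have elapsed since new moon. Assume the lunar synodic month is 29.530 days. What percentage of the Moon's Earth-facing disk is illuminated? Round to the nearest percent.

97%

Phase angle: θ = 360°·(13.1 d)/(29.530 d) = 159.7°.
cos 159.7° = (-0.938), so f = (1 − (-0.938))/2 = 0.969, so 97%.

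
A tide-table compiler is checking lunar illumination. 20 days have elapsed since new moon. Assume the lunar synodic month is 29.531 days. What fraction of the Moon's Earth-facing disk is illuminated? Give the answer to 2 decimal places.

0.72

Elongation θ = 360° × 20/29.531 ≈ 243.8°.
cos 243.8° = (-0.441), so f = (1 − (-0.441))/2 = 0.721.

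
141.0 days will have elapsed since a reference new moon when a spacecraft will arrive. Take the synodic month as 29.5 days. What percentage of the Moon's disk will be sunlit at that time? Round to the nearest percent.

141.0 d spans 4 complete synodic months (4 × 29.5 = 118.00 d) plus 23.00 d.
Elongation θ = 360° × 23.00/29.5 ≈ 280.7°.
Illuminated fraction = (1 − cos 280.7°)/2 = (1 − 0.185)/2 ≈ 0.407, so 41%.

41%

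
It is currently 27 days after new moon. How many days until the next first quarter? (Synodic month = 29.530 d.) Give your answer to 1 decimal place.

9.9 days

First quarter is 0.25 of the way through the cycle: age 0.25 × 29.530 = 7.383 d.
Already past this cycle's first quarter; the next is at 7.383 + 29.530 = 36.913 d, so 36.913 − 27 = 9.913 days.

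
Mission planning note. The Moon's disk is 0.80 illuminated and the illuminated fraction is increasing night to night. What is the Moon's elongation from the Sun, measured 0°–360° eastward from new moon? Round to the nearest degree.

cos θ = 1 − 2f = -0.600, giving a principal value of 126.9°.
Before full moon the principal value applies: θ = 126.9°.

127°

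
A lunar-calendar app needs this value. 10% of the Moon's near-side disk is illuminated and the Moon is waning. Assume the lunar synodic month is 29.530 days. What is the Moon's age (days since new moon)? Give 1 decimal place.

Invert f = (1 − cos θ)/2 to get cos θ = 1 − 2(0.10) = 0.800, hence θ₀ = arccos 0.800 = 36.9°.
Since the Moon is past full (waning), take the reflex angle: θ = 360° − 36.9° = 323.1°.
At 360°/29.530 d per day, 323.1° corresponds to 26.51 days.

26.5 days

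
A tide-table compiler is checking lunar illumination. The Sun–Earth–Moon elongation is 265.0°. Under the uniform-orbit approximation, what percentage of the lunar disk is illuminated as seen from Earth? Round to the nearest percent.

cos 265.0° = (-0.087), so f = (1 − (-0.087))/2 = 0.544, i.e. 54%.

54%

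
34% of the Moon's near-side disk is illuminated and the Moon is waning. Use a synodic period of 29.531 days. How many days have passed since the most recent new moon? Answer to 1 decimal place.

From f = (1 − cos θ)/2: cos θ = 1 − 2×0.34 = 0.320; arccos → 71.3°.
Waning ⇒ past full, so θ = 360° − 71.3° = 288.7°.
That fraction of the synodic month is 288.7/360 × 29.531 d ≈ 23.68 d.

23.7 days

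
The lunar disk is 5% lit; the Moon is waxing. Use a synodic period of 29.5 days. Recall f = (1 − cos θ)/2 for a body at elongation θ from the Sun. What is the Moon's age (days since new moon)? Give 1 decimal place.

2.1 days

From f = (1 − cos θ)/2: cos θ = 1 − 2×0.05 = 0.900; arccos → 25.8°.
Before full moon the principal value applies: θ = 25.8°.
At 360°/29.5 d per day, 25.8° corresponds to 2.12 days.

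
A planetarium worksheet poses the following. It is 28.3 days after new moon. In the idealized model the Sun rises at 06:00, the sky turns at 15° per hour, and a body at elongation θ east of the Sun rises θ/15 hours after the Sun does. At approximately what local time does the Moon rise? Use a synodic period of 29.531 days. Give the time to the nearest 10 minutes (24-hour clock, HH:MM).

05:00

Elongation θ = 360° × 28.3/29.531 ≈ 345.0°.
Delay after the Sun = 345.0° / (15°/h) ≈ 23.00 h.
06:00 + 23.000 h ≈ 05:00 → 05:00 to the nearest ten minutes.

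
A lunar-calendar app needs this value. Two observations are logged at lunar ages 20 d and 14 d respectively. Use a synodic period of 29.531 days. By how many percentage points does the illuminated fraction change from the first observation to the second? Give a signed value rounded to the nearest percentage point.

+27 percentage points

θ₁ = 360° × 20/29.531 = 243.8°, f₁ = (1 − cos θ₁)/2 = 0.721.
θ₂ = 360° × 14/29.531 = 170.7°, f₂ = (1 − cos θ₂)/2 = 0.993.
Change = f₂ − f₁ = +0.273 → +27 percentage points.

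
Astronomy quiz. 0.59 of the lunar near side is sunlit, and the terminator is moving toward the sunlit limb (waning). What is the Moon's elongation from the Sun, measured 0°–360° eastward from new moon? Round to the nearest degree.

260°

Invert f = (1 − cos θ)/2 to get cos θ = 1 − 2(0.59) = -0.180, hence θ₀ = arccos -0.180 = 100.4°.
Since the Moon is past full (waning), take the reflex angle: θ = 360° − 100.4° = 259.6°.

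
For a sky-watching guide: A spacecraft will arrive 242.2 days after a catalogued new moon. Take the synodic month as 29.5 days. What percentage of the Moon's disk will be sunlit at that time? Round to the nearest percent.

38%

242.2 d spans 8 complete synodic months (8 × 29.5 = 236.00 d) plus 6.20 d.
The Moon has covered 6.20/29.5 of its cycle, so θ ≈ 360° × 6.20/29.5 = 75.7°.
Illuminated fraction = (1 − cos 75.7°)/2 = (1 − 0.248)/2 ≈ 0.376, so 38%.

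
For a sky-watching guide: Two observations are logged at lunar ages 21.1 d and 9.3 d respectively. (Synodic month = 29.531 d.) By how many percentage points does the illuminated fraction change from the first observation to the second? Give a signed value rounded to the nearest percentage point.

+9 percentage points

θ₁ = 360° × 21.1/29.531 = 257.2°, f₁ = (1 − cos θ₁)/2 = 0.611.
θ₂ = 360° × 9.3/29.531 = 113.4°, f₂ = (1 − cos θ₂)/2 = 0.698.
Change = f₂ − f₁ = +0.088 → +9 percentage points.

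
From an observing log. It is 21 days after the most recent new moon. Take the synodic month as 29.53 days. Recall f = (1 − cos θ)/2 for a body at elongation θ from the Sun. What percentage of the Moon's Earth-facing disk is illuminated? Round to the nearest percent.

62%

Elongation θ = 360° × 21/29.53 ≈ 256.0°.
cos 256.0° = (-0.242), so f = (1 − (-0.242))/2 = 0.621, so 62%.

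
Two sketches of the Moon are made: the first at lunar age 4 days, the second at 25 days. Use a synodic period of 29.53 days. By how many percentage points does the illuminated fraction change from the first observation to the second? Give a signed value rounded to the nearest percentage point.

θ₁ = 360° × 4/29.53 = 48.8°, f₁ = (1 − cos θ₁)/2 = 0.170.
θ₂ = 360° × 25/29.53 = 304.8°, f₂ = (1 − cos θ₂)/2 = 0.215.
Change = f₂ − f₁ = +0.044 → +4 percentage points.

+4 percentage points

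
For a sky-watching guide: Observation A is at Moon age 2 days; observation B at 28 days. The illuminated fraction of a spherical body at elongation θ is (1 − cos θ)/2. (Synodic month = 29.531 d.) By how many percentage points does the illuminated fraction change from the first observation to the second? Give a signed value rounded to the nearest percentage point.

-2 pp

θ₁ = 360° × 2/29.531 = 24.4°, f₁ = (1 − cos θ₁)/2 = 0.045.
θ₂ = 360° × 28/29.531 = 341.3°, f₂ = (1 − cos θ₂)/2 = 0.026.
Change = f₂ − f₁ = -0.018 → -2 percentage points.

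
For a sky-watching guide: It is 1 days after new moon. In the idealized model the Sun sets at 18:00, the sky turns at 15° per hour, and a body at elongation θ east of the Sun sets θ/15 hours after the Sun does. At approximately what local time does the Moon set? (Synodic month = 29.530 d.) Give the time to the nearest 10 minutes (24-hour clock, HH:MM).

18:50

Elongation θ = 360° × 1/29.530 ≈ 12.2°.
The Moon trails the Sun by θ/15 = 12.2/15 ≈ 0.81 hours.
18:00 + 0.813 h ≈ 18:49 → 18:50 to the nearest ten minutes.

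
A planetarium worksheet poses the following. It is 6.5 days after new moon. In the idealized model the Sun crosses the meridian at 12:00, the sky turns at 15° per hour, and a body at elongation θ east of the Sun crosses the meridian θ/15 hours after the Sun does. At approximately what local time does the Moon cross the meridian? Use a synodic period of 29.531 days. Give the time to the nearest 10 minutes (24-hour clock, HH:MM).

17:20

The Moon has covered 6.5/29.531 of its cycle, so θ ≈ 360° × 6.5/29.531 = 79.2°.
The Moon trails the Sun by θ/15 = 79.2/15 ≈ 5.28 hours.
12:00 + 5.283 h ≈ 17:17 → 17:20 to the nearest ten minutes.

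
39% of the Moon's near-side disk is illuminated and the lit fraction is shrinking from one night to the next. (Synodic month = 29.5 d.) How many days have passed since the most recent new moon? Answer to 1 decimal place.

23.2 days

From f = (1 − cos θ)/2: cos θ = 1 − 2×0.39 = 0.220; arccos → 77.3°.
A waning Moon lies in 180°–360°, so θ = 360° − 77.3° = 282.7°.
At 360°/29.5 d per day, 282.7° corresponds to 23.17 days.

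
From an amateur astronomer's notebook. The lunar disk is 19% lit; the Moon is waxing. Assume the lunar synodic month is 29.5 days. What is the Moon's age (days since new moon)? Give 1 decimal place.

4.2 days

Invert f = (1 − cos θ)/2 to get cos θ = 1 − 2(0.19) = 0.620, hence θ₀ = arccos 0.620 = 51.7°.
Before full moon the principal value applies: θ = 51.7°.
Age = 29.5 × 51.7°/360° ≈ 4.24 days.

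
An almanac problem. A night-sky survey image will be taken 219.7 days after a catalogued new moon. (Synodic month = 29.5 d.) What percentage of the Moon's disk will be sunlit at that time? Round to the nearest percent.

219.7/29.5 = 7.447 lunations, so 7 complete cycles and 13.20 d into the next.
The Moon has covered 13.20/29.5 of its cycle, so θ ≈ 360° × 13.20/29.5 = 161.1°.
cos 161.1° = (-0.946), so f = (1 − (-0.946))/2 = 0.973, so 97%.

97%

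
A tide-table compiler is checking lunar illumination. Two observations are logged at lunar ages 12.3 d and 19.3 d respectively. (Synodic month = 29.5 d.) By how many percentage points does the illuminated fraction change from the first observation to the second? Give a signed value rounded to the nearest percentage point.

θ₁ = 360° × 12.3/29.5 = 150.1°, f₁ = (1 − cos θ₁)/2 = 0.933.
θ₂ = 360° × 19.3/29.5 = 235.5°, f₂ = (1 − cos θ₂)/2 = 0.783.
Change = f₂ − f₁ = -0.150 → -15 percentage points.

-15 percentage points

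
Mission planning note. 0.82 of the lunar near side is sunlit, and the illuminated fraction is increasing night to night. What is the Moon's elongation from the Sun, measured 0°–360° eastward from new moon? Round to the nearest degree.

130°

cos θ = 1 − 2f = -0.640, giving a principal value of 129.8°.
Waxing ⇒ before full, so θ = 129.8°.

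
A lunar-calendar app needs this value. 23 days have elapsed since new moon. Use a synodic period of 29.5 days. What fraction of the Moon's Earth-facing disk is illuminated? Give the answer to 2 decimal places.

Phase angle: θ = 360°·(23 d)/(29.5 d) = 280.7°.
cos 280.7° = 0.185, so f = (1 − 0.185)/2 = 0.407.

0.41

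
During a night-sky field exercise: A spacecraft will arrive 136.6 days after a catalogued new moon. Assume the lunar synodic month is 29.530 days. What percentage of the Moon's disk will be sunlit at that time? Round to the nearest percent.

136.6/29.530 = 4.626 lunations, so 4 complete cycles and 18.48 d into the next.
The Moon has covered 18.48/29.530 of its cycle, so θ ≈ 360° × 18.48/29.530 = 225.3°.
Illuminated fraction = (1 − cos 225.3°)/2 = (1 − (-0.704))/2 ≈ 0.852, so 85%.

85%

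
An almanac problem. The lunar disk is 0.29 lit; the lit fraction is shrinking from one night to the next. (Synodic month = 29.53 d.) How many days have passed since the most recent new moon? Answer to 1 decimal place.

From f = (1 − cos θ)/2: cos θ = 1 − 2×0.29 = 0.420; arccos → 65.2°.
Since the Moon is past full (waning), take the reflex angle: θ = 360° − 65.2° = 294.8°.
Age = 29.53 × 294.8°/360° ≈ 24.18 days.

24.2 days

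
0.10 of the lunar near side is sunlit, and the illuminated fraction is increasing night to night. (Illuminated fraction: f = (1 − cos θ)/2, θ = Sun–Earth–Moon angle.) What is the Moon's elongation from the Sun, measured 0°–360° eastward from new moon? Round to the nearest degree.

From f = (1 − cos θ)/2: cos θ = 1 − 2×0.10 = 0.800; arccos → 36.9°.
Before full moon the principal value applies: θ = 36.9°.

37°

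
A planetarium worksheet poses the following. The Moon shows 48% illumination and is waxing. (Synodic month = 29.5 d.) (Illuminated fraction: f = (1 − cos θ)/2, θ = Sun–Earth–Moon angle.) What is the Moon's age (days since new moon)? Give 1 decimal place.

cos θ = 1 − 2f = 0.040, giving a principal value of 87.7°.
The Moon is waxing (0°–180°), so θ = 87.7° directly.
Age = 29.5 × 87.7°/360° ≈ 7.19 days.

7.2 days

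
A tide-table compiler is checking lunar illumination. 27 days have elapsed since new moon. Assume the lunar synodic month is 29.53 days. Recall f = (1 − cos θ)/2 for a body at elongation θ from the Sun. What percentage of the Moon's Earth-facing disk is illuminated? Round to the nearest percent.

7%

Phase angle: θ = 360°·(27 d)/(29.53 d) = 329.2°.
cos 329.2° = 0.859, so f = (1 − 0.859)/2 = 0.071, so 7%.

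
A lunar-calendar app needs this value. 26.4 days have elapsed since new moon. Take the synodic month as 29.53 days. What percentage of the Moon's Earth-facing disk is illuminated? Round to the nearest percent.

11%

The Moon has covered 26.4/29.53 of its cycle, so θ ≈ 360° × 26.4/29.53 = 321.8°.
cos 321.8° = 0.786, so f = (1 − 0.786)/2 = 0.107, so 11%.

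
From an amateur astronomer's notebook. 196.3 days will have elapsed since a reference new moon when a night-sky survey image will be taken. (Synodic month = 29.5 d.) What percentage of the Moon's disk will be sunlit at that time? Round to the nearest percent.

78%

196.3/29.5 = 6.654 lunations, so 6 complete cycles and 19.30 d into the next.
The Moon has covered 19.30/29.5 of its cycle, so θ ≈ 360° × 19.30/29.5 = 235.5°.
Illuminated fraction = (1 − cos 235.5°)/2 = (1 − (-0.566))/2 ≈ 0.783, so 78%.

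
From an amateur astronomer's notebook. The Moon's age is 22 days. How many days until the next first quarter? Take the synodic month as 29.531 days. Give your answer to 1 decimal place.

14.9 days

First quarter is 0.25 of the way through the cycle: age 0.25 × 29.531 = 7.383 d.
This lunation's first quarter (7.383 d) has passed, so add one period: 36.914 − 22 = 14.914 days.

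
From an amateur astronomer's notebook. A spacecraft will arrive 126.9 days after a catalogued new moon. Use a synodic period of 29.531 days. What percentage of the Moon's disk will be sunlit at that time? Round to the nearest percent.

126.9/29.531 = 4.297 lunations, so 4 complete cycles and 8.78 d into the next.
Elongation θ = 360° × 8.78/29.531 ≈ 107.0°.
Illuminated fraction = (1 − cos 107.0°)/2 = (1 − (-0.292))/2 ≈ 0.646, so 65%.

65%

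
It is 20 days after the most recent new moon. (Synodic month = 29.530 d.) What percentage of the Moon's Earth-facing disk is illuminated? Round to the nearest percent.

Elongation θ = 360° × 20/29.530 ≈ 243.8°.
With cos θ = (-0.441), the lit fraction is (1 − (-0.441))/2 ≈ 0.721, so 72%.

72%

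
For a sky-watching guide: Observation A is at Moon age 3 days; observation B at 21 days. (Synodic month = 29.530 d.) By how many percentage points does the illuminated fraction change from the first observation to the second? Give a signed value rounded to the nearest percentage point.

+52 pp

θ₁ = 360° × 3/29.530 = 36.6°, f₁ = (1 − cos θ₁)/2 = 0.098.
θ₂ = 360° × 21/29.530 = 256.0°, f₂ = (1 − cos θ₂)/2 = 0.621.
Change = f₂ − f₁ = +0.522 → +52 percentage points.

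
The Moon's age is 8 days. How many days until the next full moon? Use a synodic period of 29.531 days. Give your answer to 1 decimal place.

6.8 days

Full moon is 0.5 of the way through the cycle: age 0.5 × 29.531 = 14.765 d.
So 6.765 days remain (14.765 − 8).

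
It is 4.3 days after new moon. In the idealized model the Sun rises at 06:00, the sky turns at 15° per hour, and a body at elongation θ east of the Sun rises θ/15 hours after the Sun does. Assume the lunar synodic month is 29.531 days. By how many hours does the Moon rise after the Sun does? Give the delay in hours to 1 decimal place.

Phase angle: θ = 360°·(4.3 d)/(29.531 d) = 52.4°.
Delay after the Sun = 52.4° / (15°/h) ≈ 3.49 h.
So the Moon rises 3.49 h after the Sun.

3.5 h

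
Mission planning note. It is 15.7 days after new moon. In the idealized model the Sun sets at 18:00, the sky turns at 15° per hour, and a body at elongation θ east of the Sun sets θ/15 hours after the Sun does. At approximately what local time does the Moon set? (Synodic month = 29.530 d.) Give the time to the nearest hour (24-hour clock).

The Moon has covered 15.7/29.530 of its cycle, so θ ≈ 360° × 15.7/29.530 = 191.4°.
At 15° of sky rotation per hour, 191.4° corresponds to a 12.76 h lag.
18:00 + 12.76 h ≈ 06:46 → 07:00 to the nearest hour.

07:00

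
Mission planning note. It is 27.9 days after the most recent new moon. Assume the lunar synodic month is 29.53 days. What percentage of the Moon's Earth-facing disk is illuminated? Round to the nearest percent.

3%

The Moon has covered 27.9/29.53 of its cycle, so θ ≈ 360° × 27.9/29.53 = 340.1°.
With cos θ = 0.940, the lit fraction is (1 − 0.940)/2 ≈ 0.030, so 3%.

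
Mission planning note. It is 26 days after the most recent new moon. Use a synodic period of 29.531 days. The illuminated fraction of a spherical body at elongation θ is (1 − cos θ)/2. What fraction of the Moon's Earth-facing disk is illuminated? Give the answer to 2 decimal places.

0.13

Phase angle: θ = 360°·(26 d)/(29.531 d) = 317.0°.
Illuminated fraction = (1 − cos 317.0°)/2 = (1 − 0.731)/2 ≈ 0.135.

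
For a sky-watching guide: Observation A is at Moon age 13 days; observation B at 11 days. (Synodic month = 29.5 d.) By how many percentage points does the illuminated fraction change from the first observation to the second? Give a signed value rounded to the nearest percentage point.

First observation: θ = 360°·13/29.5 = 158.6°, so f = 0.966.
Second observation: θ = 134.2°, f = 0.849.
Δf = 0.849 − 0.966 = -0.117, i.e. -12 pp.

-12 percentage points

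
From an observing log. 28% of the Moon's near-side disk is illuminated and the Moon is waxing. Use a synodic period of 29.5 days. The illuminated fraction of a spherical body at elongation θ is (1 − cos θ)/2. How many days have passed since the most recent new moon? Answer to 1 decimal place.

From f = (1 − cos θ)/2: cos θ = 1 − 2×0.28 = 0.440; arccos → 63.9°.
The Moon is waxing (0°–180°), so θ = 63.9° directly.
At 360°/29.5 d per day, 63.9° corresponds to 5.24 days.

5.2 days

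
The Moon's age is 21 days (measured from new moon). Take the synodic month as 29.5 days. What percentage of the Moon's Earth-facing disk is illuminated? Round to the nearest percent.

Phase angle: θ = 360°·(21 d)/(29.5 d) = 256.3°.
cos 256.3° = (-0.237), so f = (1 − (-0.237))/2 = 0.619, so 62%.

62%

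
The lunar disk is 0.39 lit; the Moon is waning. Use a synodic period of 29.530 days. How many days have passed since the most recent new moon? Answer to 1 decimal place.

23.2 days

cos θ = 1 − 2f = 0.220, giving a principal value of 77.3°.
A waning Moon lies in 180°–360°, so θ = 360° − 77.3° = 282.7°.
Age = 29.530 × 282.7°/360° ≈ 23.19 days.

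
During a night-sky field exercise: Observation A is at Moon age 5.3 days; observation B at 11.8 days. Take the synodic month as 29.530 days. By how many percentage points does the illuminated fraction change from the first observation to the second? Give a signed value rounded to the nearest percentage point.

+62 percentage points

θ₁ = 360° × 5.3/29.530 = 64.6°, f₁ = (1 − cos θ₁)/2 = 0.286.
θ₂ = 360° × 11.8/29.530 = 143.9°, f₂ = (1 − cos θ₂)/2 = 0.904.
Change = f₂ − f₁ = +0.618 → +62 percentage points.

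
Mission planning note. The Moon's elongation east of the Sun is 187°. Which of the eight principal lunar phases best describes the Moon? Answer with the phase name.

187° lies in the full moon sector of the 8-phase cycle.

full moon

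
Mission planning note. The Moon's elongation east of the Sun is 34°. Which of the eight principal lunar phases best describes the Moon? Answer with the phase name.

The waxing crescent sector spans roughly 22°–68°; 34° falls inside it.

waxing crescent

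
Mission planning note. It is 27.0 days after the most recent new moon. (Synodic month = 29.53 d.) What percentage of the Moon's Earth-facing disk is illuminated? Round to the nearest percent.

The Moon has covered 27.0/29.53 of its cycle, so θ ≈ 360° × 27.0/29.53 = 329.2°.
cos 329.2° = 0.859, so f = (1 − 0.859)/2 = 0.071, so 7%.

7%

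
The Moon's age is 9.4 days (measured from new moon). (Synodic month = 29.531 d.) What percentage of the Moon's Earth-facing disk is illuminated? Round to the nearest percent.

71%

Elongation θ = 360° × 9.4/29.531 ≈ 114.6°.
With cos θ = (-0.416), the lit fraction is (1 − (-0.416))/2 ≈ 0.708, so 71%.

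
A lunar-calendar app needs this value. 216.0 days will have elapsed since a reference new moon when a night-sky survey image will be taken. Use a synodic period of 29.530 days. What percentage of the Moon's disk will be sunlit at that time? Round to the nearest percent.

216.0/29.530 = 7.315 lunations, so 7 complete cycles and 9.29 d into the next.
Elongation θ = 360° × 9.29/29.530 ≈ 113.3°.
Illuminated fraction = (1 − cos 113.3°)/2 = (1 − (-0.395))/2 ≈ 0.697, so 70%.

70%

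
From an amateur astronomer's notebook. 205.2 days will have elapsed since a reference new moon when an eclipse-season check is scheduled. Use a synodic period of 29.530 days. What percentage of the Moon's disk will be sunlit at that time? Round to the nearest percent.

3%

205.2 d spans 6 complete synodic months (6 × 29.530 = 177.18 d) plus 28.02 d.
The Moon has covered 28.02/29.530 of its cycle, so θ ≈ 360° × 28.02/29.530 = 341.6°.
cos 341.6° = 0.949, so f = (1 − 0.949)/2 = 0.026, so 3%.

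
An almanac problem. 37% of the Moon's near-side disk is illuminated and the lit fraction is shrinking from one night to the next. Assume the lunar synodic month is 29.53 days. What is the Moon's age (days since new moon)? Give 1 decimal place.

23.4 days

From f = (1 − cos θ)/2: cos θ = 1 − 2×0.37 = 0.260; arccos → 74.9°.
A waning Moon lies in 180°–360°, so θ = 360° − 74.9° = 285.1°.
Age = 29.53 × 285.1°/360° ≈ 23.38 days.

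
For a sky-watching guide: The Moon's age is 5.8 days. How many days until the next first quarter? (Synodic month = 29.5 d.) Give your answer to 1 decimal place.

First quarter is 0.25 of the way through the cycle: age 0.25 × 29.5 = 7.375 d.
That is 7.375 − 5.8 = 1.575 days ahead.

1.6 days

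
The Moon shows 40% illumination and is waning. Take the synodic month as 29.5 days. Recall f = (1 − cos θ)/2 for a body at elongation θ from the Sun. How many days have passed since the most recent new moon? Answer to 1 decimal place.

From f = (1 − cos θ)/2: cos θ = 1 − 2×0.40 = 0.200; arccos → 78.5°.
Waning ⇒ past full, so θ = 360° − 78.5° = 281.5°.
Age = 29.5 × 281.5°/360° ≈ 23.07 days.

23.1 days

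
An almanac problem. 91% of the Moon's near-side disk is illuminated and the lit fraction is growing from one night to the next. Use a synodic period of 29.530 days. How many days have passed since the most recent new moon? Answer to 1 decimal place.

Invert f = (1 − cos θ)/2 to get cos θ = 1 − 2(0.91) = -0.820, hence θ₀ = arccos -0.820 = 145.1°.
Waxing ⇒ before full, so θ = 145.1°.
Age = 29.530 × 145.1°/360° ≈ 11.90 days.

11.9 days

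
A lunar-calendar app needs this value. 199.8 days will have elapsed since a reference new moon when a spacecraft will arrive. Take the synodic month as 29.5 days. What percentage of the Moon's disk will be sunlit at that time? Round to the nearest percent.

43%

199.8/29.5 = 6.773 lunations, so 6 complete cycles and 22.80 d into the next.
Phase angle: θ = 360°·(22.80 d)/(29.5 d) = 278.2°.
cos 278.2° = 0.143, so f = (1 − 0.143)/2 = 0.428, so 43%.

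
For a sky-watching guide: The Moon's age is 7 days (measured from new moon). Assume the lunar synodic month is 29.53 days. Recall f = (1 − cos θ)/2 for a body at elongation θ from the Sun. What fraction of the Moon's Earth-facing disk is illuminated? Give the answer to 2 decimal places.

0.46

Phase angle: θ = 360°·(7 d)/(29.53 d) = 85.3°.
With cos θ = 0.081, the lit fraction is (1 − 0.081)/2 ≈ 0.459.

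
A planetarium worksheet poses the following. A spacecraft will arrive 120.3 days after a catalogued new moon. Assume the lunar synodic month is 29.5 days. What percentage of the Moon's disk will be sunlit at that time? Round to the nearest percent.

6%

120.3/29.5 = 4.078 lunations, so 4 complete cycles and 2.30 d into the next.
Phase angle: θ = 360°·(2.30 d)/(29.5 d) = 28.1°.
Illuminated fraction = (1 − cos 28.1°)/2 = (1 − 0.882)/2 ≈ 0.059, so 6%.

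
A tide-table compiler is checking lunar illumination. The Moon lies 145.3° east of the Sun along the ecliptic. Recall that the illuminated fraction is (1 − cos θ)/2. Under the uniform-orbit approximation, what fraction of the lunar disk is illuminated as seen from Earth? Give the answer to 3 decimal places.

cos 145.3° = (-0.822), so f = (1 − (-0.822))/2 = 0.911.

0.911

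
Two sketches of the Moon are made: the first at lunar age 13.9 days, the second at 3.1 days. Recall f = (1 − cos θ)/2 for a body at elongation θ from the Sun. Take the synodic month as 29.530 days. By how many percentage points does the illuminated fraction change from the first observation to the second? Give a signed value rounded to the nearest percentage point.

First observation: θ = 360°·13.9/29.530 = 169.5°, so f = 0.992.
Second observation: θ = 37.8°, f = 0.105.
Δf = 0.105 − 0.992 = -0.887, i.e. -89 pp.

-89 pp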